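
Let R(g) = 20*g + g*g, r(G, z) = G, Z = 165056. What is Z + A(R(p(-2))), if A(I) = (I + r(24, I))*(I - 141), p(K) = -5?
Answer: 176072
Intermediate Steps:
R(g) = g² + 20*g (R(g) = 20*g + g² = g² + 20*g)
A(I) = (-141 + I)*(24 + I) (A(I) = (I + 24)*(I - 141) = (24 + I)*(-141 + I) = (-141 + I)*(24 + I))
Z + A(R(p(-2))) = 165056 + (-3384 + (-5*(20 - 5))² - (-585)*(20 - 5)) = 165056 + (-3384 + (-5*15)² - (-585)*15) = 165056 + (-3384 + (-75)² - 117*(-75)) = 165056 + (-3384 + 5625 + 8775) = 165056 + 11016 = 176072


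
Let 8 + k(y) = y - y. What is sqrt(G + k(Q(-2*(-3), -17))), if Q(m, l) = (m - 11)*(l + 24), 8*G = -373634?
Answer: 3*I*sqrt(20761)/2 ≈ 216.13*I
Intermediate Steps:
G = -186817/4 (G = (1/8)*(-373634) = -186817/4 ≈ -46704.)
Q(m, l) = (-11 + m)*(24 + l)
k(y) = -8 (k(y) = -8 + (y - y) = -8 + 0 = -8)
sqrt(G + k(Q(-2*(-3), -17))) = sqrt(-186817/4 - 8) = sqrt(-186849/4) = 3*I*sqrt(20761)/2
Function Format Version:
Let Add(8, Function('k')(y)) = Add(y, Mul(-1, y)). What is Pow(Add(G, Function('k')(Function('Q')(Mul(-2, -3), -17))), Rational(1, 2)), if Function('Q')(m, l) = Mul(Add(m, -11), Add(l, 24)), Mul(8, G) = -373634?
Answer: Mul(Rational(3, 2), I, Pow(20761, Rational(1, 2))) ≈ Mul(216.13, I)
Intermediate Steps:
G = Rational(-186817, 4) (G = Mul(Rational(1, 8), -373634) = Rational(-186817, 4) ≈ -46704.)
Function('Q')(m, l) = Mul(Add(-11, m), Add(24, l))
Function('k')(y) = -8 (Function('k')(y) = Add(-8, Add(y, Mul(-1, y))) = Add(-8, 0) = -8)
Pow(Add(G, Function('k')(Function('Q')(Mul(-2, -3), -17))), Rational(1, 2)) = Pow(Add(Rational(-186817, 4), -8), Rational(1, 2)) = Pow(Rational(-186849, 4), Rational(1, 2)) = Mul(Rational(3, 2), I, Pow(20761, Rational(1, 2)))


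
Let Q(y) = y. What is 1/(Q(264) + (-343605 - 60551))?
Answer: -1/403892 ≈ -2.4759e-6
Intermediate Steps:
1/(Q(264) + (-343605 - 60551)) = 1/(264 + (-343605 - 60551)) = 1/(264 - 404156) = 1/(-403892) = -1/403892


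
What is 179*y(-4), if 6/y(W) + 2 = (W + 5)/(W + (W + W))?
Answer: -12888/25 ≈ -515.52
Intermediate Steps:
y(W) = 6/(-2 + (5 + W)/(3*W)) (y(W) = 6/(-2 + (W + 5)/(W + (W + W))) = 6/(-2 + (5 + W)/(W + 2*W)) = 6/(-2 + (5 + W)/((3*W))) = 6/(-2 + (5 + W)*(1/(3*W))) = 6/(-2 + (5 + W)/(3*W)))
179*y(-4) = 179*(-18*(-4)/(-5 + 5*(-4))) = 179*(-18*(-4)/(-5 - 20)) = 179*(-18*(-4)/(-25)) = 179*(-18*(-4)*(-1/25)) = 179*(-72/25) = -12888/25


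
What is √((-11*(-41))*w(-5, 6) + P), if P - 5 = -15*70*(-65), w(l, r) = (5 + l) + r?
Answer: √70961 ≈ 266.39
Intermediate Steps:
w(l, r) = 5 + l + r
P = 68255 (P = 5 - 15*70*(-65) = 5 - 1050*(-65) = 5 + 68250 = 68255)
√((-11*(-41))*w(-5, 6) + P) = √((-11*(-41))*(5 - 5 + 6) + 68255) = √(451*6 + 68255) = √(2706 + 68255) = √70961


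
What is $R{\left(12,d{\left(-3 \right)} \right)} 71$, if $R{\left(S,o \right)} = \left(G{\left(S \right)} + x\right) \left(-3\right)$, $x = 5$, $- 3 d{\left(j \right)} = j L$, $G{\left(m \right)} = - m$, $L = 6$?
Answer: $1491$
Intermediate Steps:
$d{\left(j \right)} = - 2 j$ ($d{\left(j \right)} = - \frac{j 6}{3} = - \frac{6 j}{3} = - 2 j$)
$R{\left(S,o \right)} = -15 + 3 S$ ($R{\left(S,o \right)} = \left(- S + 5\right) \left(-3\right) = \left(5 - S\right) \left(-3\right) = -15 + 3 S$)
$R{\left(12,d{\left(-3 \right)} \right)} 71 = \left(-15 + 3 \cdot 12\right) 71 = \left(-15 + 36\right) 71 = 21 \cdot 71 = 1491$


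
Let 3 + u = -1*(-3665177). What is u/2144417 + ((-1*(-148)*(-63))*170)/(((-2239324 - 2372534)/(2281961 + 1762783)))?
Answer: 2291399166094775522/1648291116131 ≈ 1.3902e+6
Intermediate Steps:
u = 3665174 (u = -3 - 1*(-3665177) = -3 + 3665177 = 3665174)
u/2144417 + ((-1*(-148)*(-63))*170)/(((-2239324 - 2372534)/(2281961 + 1762783))) = 3665174/2144417 + ((-1*(-148)*(-63))*170)/(((-2239324 - 2372534)/(2281961 + 1762783))) = 3665174*(1/2144417) + ((148*(-63))*170)/((-4611858/4044744)) = 3665174/2144417 + (-9324*170)/((-4611858*1/4044744)) = 3665174/2144417 - 1585080/(-768643/674124) = 3665174/2144417 - 1585080*(-674124/768643) = 3665174/2144417 + 1068540469920/768643 = 2291399166094775522/1648291116131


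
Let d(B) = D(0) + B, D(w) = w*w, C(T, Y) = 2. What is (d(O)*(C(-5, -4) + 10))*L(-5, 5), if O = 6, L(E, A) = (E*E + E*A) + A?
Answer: 360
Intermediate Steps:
L(E, A) = A + E**2 + A*E (L(E, A) = (E**2 + A*E) + A = A + E**2 + A*E)
D(w) = w**2
d(B) = B (d(B) = 0**2 + B = 0 + B = B)
(d(O)*(C(-5, -4) + 10))*L(-5, 5) = (6*(2 + 10))*(5 + (-5)**2 + 5*(-5)) = (6*12)*(5 + 25 - 25) = 72*5 = 360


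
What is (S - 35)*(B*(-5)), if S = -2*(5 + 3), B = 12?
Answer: 3060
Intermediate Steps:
S = -16 (S = -2*8 = -16)
(S - 35)*(B*(-5)) = (-16 - 35)*(12*(-5)) = -51*(-60) = 3060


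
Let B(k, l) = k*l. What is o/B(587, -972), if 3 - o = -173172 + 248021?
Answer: 37423/285282 ≈ 0.13118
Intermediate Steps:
o = -74846 (o = 3 - (-173172 + 248021) = 3 - 1*74849 = 3 - 74849 = -74846)
o/B(587, -972) = -74846/(587*(-972)) = -74846/(-570564) = -74846*(-1/570564) = 37423/285282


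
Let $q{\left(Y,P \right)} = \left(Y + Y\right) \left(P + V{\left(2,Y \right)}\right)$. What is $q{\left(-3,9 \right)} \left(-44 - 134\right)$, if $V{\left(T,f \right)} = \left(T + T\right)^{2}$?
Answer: $26700$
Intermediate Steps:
$V{\left(T,f \right)} = 4 T^{2}$ ($V{\left(T,f \right)} = \left(2 T\right)^{2} = 4 T^{2}$)
$q{\left(Y,P \right)} = 2 Y \left(16 + P\right)$ ($q{\left(Y,P \right)} = \left(Y + Y\right) \left(P + 4 \cdot 2^{2}\right) = 2 Y \left(P + 4 \cdot 4\right) = 2 Y \left(P + 16\right) = 2 Y \left(16 + P\right)$)
$q{\left(-3,9 \right)} \left(-44 - 134\right) = 2 \left(-3\right) \left(16 + 9\right) \left(-44 - 134\right) = 2 \left(-3\right) 25 \left(-178\right) = \left(-150\right) \left(-178\right) = 26700$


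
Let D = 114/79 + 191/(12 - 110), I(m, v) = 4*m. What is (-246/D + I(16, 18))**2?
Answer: 4644973248400/15342889 ≈ 3.0274e+5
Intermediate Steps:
D = -3917/7742 (D = 114*(1/79) + 191/(-98) = 114/79 + 191*(-1/98) = 114/79 - 191/98 = -3917/7742 ≈ -0.50594)
(-246/D + I(16, 18))**2 = (-246/(-3917/7742) + 4*16)**2 = (-246*(-7742/3917) + 64)**2 = (1904532/3917 + 64)**2 = (2155220/3917)**2 = 4644973248400/15342889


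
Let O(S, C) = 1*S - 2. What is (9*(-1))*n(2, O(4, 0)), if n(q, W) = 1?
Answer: -9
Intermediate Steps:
O(S, C) = -2 + S (O(S, C) = S - 2 = -2 + S)
(9*(-1))*n(2, O(4, 0)) = (9*(-1))*1 = -9*1 = -9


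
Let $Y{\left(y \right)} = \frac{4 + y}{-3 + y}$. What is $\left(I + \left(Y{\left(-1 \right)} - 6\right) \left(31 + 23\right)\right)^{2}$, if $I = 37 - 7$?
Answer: $\frac{447561}{4} \approx 1.1189 \cdot 10^{5}$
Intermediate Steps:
$Y{\left(y \right)} = \frac{4 + y}{-3 + y}$
$I = 30$ ($I = 37 - 7 = 30$)
$\left(I + \left(Y{\left(-1 \right)} - 6\right) \left(31 + 23\right)\right)^{2} = \left(30 + \left(\frac{4 - 1}{-3 - 1} - 6\right) \left(31 + 23\right)\right)^{2} = \left(30 + \left(\frac{1}{-4} \cdot 3 - 6\right) 54\right)^{2} = \left(30 + \left(\left(- \frac{1}{4}\right) 3 - 6\right) 54\right)^{2} = \left(30 + \left(- \frac{3}{4} - 6\right) 54\right)^{2} = \left(30 - \frac{729}{2}\right)^{2} = \left(- \frac{669}{2}\right)^{2} = \frac{447561}{4}$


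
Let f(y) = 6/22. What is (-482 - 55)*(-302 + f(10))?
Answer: 1782303/11 ≈ 1.6203e+5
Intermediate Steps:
f(y) = 3/11 (f(y) = 6*(1/22) = 3/11)
(-482 - 55)*(-302 + f(10)) = (-482 - 55)*(-302 + 3/11) = -537*(-3319/11) = 1782303/11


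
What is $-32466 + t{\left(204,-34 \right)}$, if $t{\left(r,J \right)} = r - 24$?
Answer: $-32286$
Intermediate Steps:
$t{\left(r,J \right)} = -24 + r$ ($t{\left(r,J \right)} = r - 24 = -24 + r$)
$-32466 + t{\left(204,-34 \right)} = -32466 + \left(-24 + 204\right) = -32466 + 180 = -32286$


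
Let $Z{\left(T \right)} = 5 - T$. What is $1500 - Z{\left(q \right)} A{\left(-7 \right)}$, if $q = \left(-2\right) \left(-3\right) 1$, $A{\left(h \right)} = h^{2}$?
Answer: $1549$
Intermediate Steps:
$q = 6$ ($q = 6 \cdot 1 = 6$)
$1500 - Z{\left(q \right)} A{\left(-7 \right)} = 1500 - \left(5 - 6\right) \left(-7\right)^{2} = 1500 - \left(5 - 6\right) 49 = 1500 - \left(-1\right) 49 = 1500 - -49 = 1500 + 49 = 1549$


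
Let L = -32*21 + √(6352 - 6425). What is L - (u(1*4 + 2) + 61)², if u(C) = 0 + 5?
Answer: -5028 + I*√73 ≈ -5028.0 + 8.544*I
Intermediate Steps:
u(C) = 5
L = -672 + I*√73 (L = -672 + √(-73) = -672 + I*√73 ≈ -672.0 + 8.544*I)
L - (u(1*4 + 2) + 61)² = (-672 + I*√73) - (5 + 61)² = (-672 + I*√73) - 1*66² = (-672 + I*√73) - 1*4356 = (-672 + I*√73) - 4356 = -5028 + I*√73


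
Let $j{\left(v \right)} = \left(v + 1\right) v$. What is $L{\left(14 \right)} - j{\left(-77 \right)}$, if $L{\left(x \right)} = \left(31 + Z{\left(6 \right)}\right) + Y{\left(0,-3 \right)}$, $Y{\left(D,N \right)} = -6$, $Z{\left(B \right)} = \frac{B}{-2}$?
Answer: $-5830$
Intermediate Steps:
$j{\left(v \right)} = v \left(1 + v\right)$ ($j{\left(v \right)} = \left(1 + v\right) v = v \left(1 + v\right)$)
$Z{\left(B \right)} = - \frac{B}{2}$ ($Z{\left(B \right)} = B \left(- \frac{1}{2}\right) = - \frac{B}{2}$)
$L{\left(x \right)} = 22$ ($L{\left(x \right)} = \left(31 - 3\right) - 6 = 28 - 6 = 22$)
$L{\left(14 \right)} - j{\left(-77 \right)} = 22 - - 77 \left(1 - 77\right) = 22 - \left(-77\right) \left(-76\right) = 22 - 5852 = -5830$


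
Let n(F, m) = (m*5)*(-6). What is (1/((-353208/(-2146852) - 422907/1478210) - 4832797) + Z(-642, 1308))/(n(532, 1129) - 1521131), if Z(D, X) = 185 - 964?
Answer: 2986855912074220268829/5962213002435977425513081 ≈ 0.00050096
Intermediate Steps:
n(F, m) = -30*m (n(F, m) = (5*m)*(-6) = -30*m)
Z(D, X) = -779
(1/((-353208/(-2146852) - 422907/1478210) - 4832797) + Z(-642, 1308))/(n(532, 1129) - 1521131) = (1/((-353208/(-2146852) - 422907/1478210) - 4832797) - 779)/(-30*1129 - 1521131) = (1/((-353208*(-1/2146852) - 422907*1/1478210) - 4832797) - 779)/(-33870 - 1521131) = (1/((88302/536713 - 422907/1478210) - 4832797) - 779)/(-1555001) = (1/(-96450785271/793374523730 - 4832797) - 779)*(-1/1555001) = (1/(-3834218114609558081/793374523730) - 779)*(-1/1555001) = (-793374523730/3834218114609558081 - 779)*(-1/1555001) = -2986855912074220268829/3834218114609558081*(-1/1555001) = 2986855912074220268829/5962213002435977425513081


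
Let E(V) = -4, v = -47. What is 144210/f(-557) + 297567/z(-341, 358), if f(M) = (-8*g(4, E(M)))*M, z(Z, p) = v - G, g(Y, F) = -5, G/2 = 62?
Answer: -73938363/42332 ≈ -1746.6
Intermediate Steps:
G = 124 (G = 2*62 = 124)
z(Z, p) = -171 (z(Z, p) = -47 - 1*124 = -47 - 124 = -171)
f(M) = 40*M (f(M) = (-8*(-5))*M = 40*M)
144210/f(-557) + 297567/z(-341, 358) = 144210/((40*(-557))) + 297567/(-171) = 144210/(-22280) + 297567*(-1/171) = 144210*(-1/22280) - 33063/19 = -14421/2228 - 33063/19 = -73938363/42332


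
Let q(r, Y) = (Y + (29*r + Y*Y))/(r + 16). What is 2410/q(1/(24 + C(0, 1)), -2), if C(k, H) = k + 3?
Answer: 1043530/83 ≈ 12573.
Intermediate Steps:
C(k, H) = 3 + k
q(r, Y) = (Y + Y**2 + 29*r)/(16 + r) (q(r, Y) = (Y + (29*r + Y**2))/(16 + r) = (Y + (Y**2 + 29*r))/(16 + r) = (Y + Y**2 + 29*r)/(16 + r))
2410/q(1/(24 + C(0, 1)), -2) = 2410/(((-2 + (-2)**2 + 29/(24 + (3 + 0)))/(16 + 1/(24 + (3 + 0))))) = 2410/(((-2 + 4 + 29/(24 + 3))/(16 + 1/(24 + 3)))) = 2410/(((-2 + 4 + 29/27)/(16 + 1/27))) = 2410/(((-2 + 4 + 29*(1/27))/(16 + 1/27))) = 2410/(((-2 + 4 + 29/27)/(433/27))) = 2410/(((27/433)*(83/27))) = 2410/(83/433) = 2410*(433/83) = 1043530/83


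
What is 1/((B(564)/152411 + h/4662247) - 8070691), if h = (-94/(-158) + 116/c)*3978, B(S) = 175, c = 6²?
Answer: -8019377210549/64721915443456352010 ≈ -1.2391e-7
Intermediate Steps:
c = 36
h = 1199588/79 (h = (-94/(-158) + 116/36)*3978 = (-94*(-1/158) + 116*(1/36))*3978 = (47/79 + 29/9)*3978 = (2714/711)*3978 = 1199588/79 ≈ 15185.)
1/((B(564)/152411 + h/4662247) - 8070691) = 1/((175/152411 + (1199588/79)/4662247) - 8070691) = 1/((175*(1/152411) + (1199588/79)*(1/4662247)) - 8070691) = 1/((25/21773 + 1199588/368317513) - 8070691) = 1/(35326567349/8019377210549 - 8070691) = 1/(-64721915443456352010/8019377210549) = -8019377210549/64721915443456352010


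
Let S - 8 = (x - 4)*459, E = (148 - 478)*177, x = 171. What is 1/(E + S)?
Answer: 1/18251 ≈ 5.4792e-5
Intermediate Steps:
E = -58410 (E = -330*177 = -58410)
S = 76661 (S = 8 + (171 - 4)*459 = 8 + 167*459 = 8 + 76653 = 76661)
1/(E + S) = 1/(-58410 + 76661) = 1/18251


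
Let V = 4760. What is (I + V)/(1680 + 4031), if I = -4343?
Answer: 417/5711 ≈ 0.073017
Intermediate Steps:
(I + V)/(1680 + 4031) = (-4343 + 4760)/(1680 + 4031) = 417/5711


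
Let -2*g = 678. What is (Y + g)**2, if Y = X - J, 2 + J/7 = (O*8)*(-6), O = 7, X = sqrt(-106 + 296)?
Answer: (2027 + sqrt(190))**2 ≈ 4.1648e+6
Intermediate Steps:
g = -339 (g = -1/2*678 = -339)
X = sqrt(190) ≈ 13.784
J = -2366 (J = -14 + 7*((7*8)*(-6)) = -14 + 7*(56*(-6)) = -14 + 7*(-336) = -14 - 2352 = -2366)
Y = 2366 + sqrt(190) (Y = sqrt(190) - 1*(-2366) = sqrt(190) + 2366 = 2366 + sqrt(190) ≈ 2379.8)
(Y + g)**2 = ((2366 + sqrt(190)) - 339)**2 = (2027 + sqrt(190))**2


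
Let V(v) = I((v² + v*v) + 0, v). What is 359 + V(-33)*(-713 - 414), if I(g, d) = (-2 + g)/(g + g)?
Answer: -222137/1089 ≈ -203.98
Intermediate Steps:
I(g, d) = (-2 + g)/(2*g) (I(g, d) = (-2 + g)/((2*g)) = (-2 + g)*(1/(2*g)) = (-2 + g)/(2*g))
V(v) = (-2 + 2*v²)/(4*v²) (V(v) = (-2 + ((v² + v*v) + 0))/(2*((v² + v*v) + 0)) = (-2 + ((v² + v²) + 0))/(2*((v² + v²) + 0)) = (-2 + (2*v² + 0))/(2*(2*v² + 0)) = (-2 + 2*v²)/(2*((2*v²))) = (1/(2*v²))*(-2 + 2*v²)/2 = (-2 + 2*v²)/(4*v²))
359 + V(-33)*(-713 - 414) = 359 + ((½)*(-1 + (-33)²)/(-33)²)*(-713 - 414) = 359 + ((½)*(1/1089)*(-1 + 1089))*(-1127) = 359 + ((½)*(1/1089)*1088)*(-1127) = 359 + (544/1089)*(-1127) = 359 - 613088/1089 = -222137/1089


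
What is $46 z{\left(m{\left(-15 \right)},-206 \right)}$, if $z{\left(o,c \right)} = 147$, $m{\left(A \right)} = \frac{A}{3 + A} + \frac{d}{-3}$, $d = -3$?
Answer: $6762$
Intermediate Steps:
$m{\left(A \right)} = 1 + \frac{A}{3 + A}$ ($m{\left(A \right)} = \frac{A}{3 + A} - \frac{3}{-3} = \frac{A}{3 + A} - -1 = \frac{A}{3 + A} + 1 = 1 + \frac{A}{3 + A}$)
$46 z{\left(m{\left(-15 \right)},-206 \right)} = 46 \cdot 147 = 6762$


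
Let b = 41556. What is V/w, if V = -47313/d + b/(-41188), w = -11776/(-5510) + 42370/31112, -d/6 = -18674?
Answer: -5897118202786005/14417464085926867 ≈ -0.40903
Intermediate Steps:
d = 112044 (d = -6*(-18674) = 112044)
w = 149958403/42856780 (w = -11776*(-1/5510) + 42370*(1/31112) = 5888/2755 + 21185/15556 = 149958403/42856780 ≈ 3.4991)
V = -550402359/384572356 (V = -47313/112044 + 41556/(-41188) = -47313*1/112044 + 41556*(-1/41188) = -15771/37348 - 10389/10297 = -550402359/384572356 ≈ -1.4312)
V/w = -550402359/(384572356*149958403/42856780) = -550402359/384572356*42856780/149958403 = -5897118202786005/14417464085926867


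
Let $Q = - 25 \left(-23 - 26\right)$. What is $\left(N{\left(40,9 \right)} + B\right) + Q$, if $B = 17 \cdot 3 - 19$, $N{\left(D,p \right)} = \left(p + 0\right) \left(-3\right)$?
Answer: $1230$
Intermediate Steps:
$N{\left(D,p \right)} = - 3 p$ ($N{\left(D,p \right)} = p \left(-3\right) = - 3 p$)
$Q = 1225$ ($Q = \left(-25\right) \left(-49\right) = 1225$)
$B = 32$ ($B = 51 - 19 = 32$)
$\left(N{\left(40,9 \right)} + B\right) + Q = \left(\left(-3\right) 9 + 32\right) + 1225 = \left(-27 + 32\right) + 1225 = 5 + 1225 = 1230$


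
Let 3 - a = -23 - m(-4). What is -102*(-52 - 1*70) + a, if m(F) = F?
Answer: 12466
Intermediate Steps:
a = 22 (a = 3 - (-23 - 1*(-4)) = 3 - (-23 + 4) = 3 - 1*(-19) = 3 + 19 = 22)
-102*(-52 - 1*70) + a = -102*(-52 - 1*70) + 22 = -102*(-52 - 70) + 22 = -102*(-122) + 22 = 12444 + 22 = 12466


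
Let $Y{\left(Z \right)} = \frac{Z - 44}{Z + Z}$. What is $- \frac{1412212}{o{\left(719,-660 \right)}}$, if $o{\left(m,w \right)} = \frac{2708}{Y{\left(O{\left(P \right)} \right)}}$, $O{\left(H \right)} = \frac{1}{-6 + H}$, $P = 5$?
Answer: $- \frac{15887385}{1354} \approx -11734.0$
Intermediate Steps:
$Y{\left(Z \right)} = \frac{-44 + Z}{2 Z}$
$o{\left(m,w \right)} = \frac{5416}{45}$ ($o{\left(m,w \right)} = \frac{2708}{\frac{1}{2} \frac{1}{\frac{1}{-6 + 5}} \left(-44 + \frac{1}{-6 + 5}\right)} = \frac{2708}{\frac{1}{2} \frac{1}{\frac{1}{-1}} \left(-44 + \frac{1}{-1}\right)} = \frac{2708}{\frac{1}{2} \frac{1}{-1} \left(-44 - 1\right)} = \frac{2708}{\frac{1}{2} \left(-1\right) \left(-45\right)} = \frac{2708}{\frac{45}{2}} = 2708 \cdot \frac{2}{45} = \frac{5416}{45}$)
$- \frac{1412212}{o{\left(719,-660 \right)}} = - \frac{1412212}{\frac{5416}{45}} = \left(-1412212\right) \frac{45}{5416} = - \frac{15887385}{1354}$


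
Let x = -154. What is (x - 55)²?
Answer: 43681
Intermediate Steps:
(x - 55)² = (-154 - 55)² = (-209)² = 43681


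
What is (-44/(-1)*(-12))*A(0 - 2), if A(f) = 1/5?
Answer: -528/5 ≈ -105.60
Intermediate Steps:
A(f) = 1/5
(-44/(-1)*(-12))*A(0 - 2) = (-44/(-1)*(-12))*(1/5) = (-44*(-1)*(-12))*(1/5) = (44*(-12))*(1/5) = -528*1/5 = -528/5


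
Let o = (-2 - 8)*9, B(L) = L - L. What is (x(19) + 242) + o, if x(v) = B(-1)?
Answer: 152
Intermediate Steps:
B(L) = 0
x(v) = 0
o = -90 (o = -10*9 = -90)
(x(19) + 242) + o = (0 + 242) - 90 = 242 - 90 = 152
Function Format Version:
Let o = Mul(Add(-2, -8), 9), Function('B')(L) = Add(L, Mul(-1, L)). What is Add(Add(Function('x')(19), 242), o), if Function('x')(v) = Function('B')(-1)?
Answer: 152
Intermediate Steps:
Function('B')(L) = 0
Function('x')(v) = 0
o = -90 (o = Mul(-10, 9) = -90)
Add(Add(Function('x')(19), 242), o) = Add(Add(0, 242), -90) = Add(242, -90) = 152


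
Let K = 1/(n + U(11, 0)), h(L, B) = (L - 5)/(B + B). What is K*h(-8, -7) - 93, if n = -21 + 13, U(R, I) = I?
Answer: -10429/112 ≈ -93.116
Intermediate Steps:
h(L, B) = (-5 + L)/(2*B) (h(L, B) = (-5 + L)/((2*B)) = (-5 + L)*(1/(2*B)) = (-5 + L)/(2*B))
n = -8
K = -1/8 (K = 1/(-8 + 0) = 1/(-8) = -1/8 ≈ -0.12500)
K*h(-8, -7) - 93 = -(-5 - 8)/(16*(-7)) - 93 = -(-1)*(-13)/(16*7) - 93 = -1/8*13/14 - 93 = -13/112 - 93 = -10429/112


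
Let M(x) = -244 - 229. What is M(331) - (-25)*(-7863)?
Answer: -197048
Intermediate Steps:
M(x) = -473
M(331) - (-25)*(-7863) = -473 - (-25)*(-7863) = -473 - 1*196575 = -473 - 196575 = -197048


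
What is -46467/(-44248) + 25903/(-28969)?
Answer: 199946579/1281820312 ≈ 0.15599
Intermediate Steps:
-46467/(-44248) + 25903/(-28969) = -46467*(-1/44248) + 25903*(-1/28969) = 46467/44248 - 25903/28969 = 199946579/1281820312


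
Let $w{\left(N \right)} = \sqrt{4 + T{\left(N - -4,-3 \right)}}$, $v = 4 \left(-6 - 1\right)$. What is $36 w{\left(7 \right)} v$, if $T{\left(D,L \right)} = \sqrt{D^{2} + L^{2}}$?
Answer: $- 1008 \sqrt{4 + \sqrt{130}} \approx -3955.9$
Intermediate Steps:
$v = -28$ ($v = 4 \left(-7\right) = -28$)
$w{\left(N \right)} = \sqrt{4 + \sqrt{9 + \left(4 + N\right)^{2}}}$ ($w{\left(N \right)} = \sqrt{4 + \sqrt{\left(N - -4\right)^{2} + \left(-3\right)^{2}}} = \sqrt{4 + \sqrt{\left(N + 4\right)^{2} + 9}} = \sqrt{4 + \sqrt{\left(4 + N\right)^{2} + 9}} = \sqrt{4 + \sqrt{9 + \left(4 + N\right)^{2}}}$)
$36 w{\left(7 \right)} v = 36 \sqrt{4 + \sqrt{9 + \left(4 + 7\right)^{2}}} \left(-28\right) = 36 \sqrt{4 + \sqrt{9 + 11^{2}}} \left(-28\right) = 36 \sqrt{4 + \sqrt{9 + 121}} \left(-28\right) = 36 \sqrt{4 + \sqrt{130}} \left(-28\right) = - 1008 \sqrt{4 + \sqrt{130}}$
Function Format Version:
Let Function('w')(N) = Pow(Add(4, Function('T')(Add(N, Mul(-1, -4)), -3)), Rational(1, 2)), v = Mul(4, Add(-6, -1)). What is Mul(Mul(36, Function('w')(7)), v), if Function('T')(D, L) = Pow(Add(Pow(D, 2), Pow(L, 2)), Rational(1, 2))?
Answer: Mul(-1008, Pow(Add(4, Pow(130, Rational(1, 2))), Rational(1, 2))) ≈ -3955.9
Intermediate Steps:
v = -28 (v = Mul(4, -7) = -28)
Function('w')(N) = Pow(Add(4, Pow(Add(9, Pow(Add(4, N), 2)), Rational(1, 2))), Rational(1, 2)) (Function('w')(N) = Pow(Add(4, Pow(Add(Pow(Add(N, Mul(-1, -4)), 2), Pow(-3, 2)), Rational(1, 2))), Rational(1, 2)) = Pow(Add(4, Pow(Add(Pow(Add(N, 4), 2), 9), Rational(1, 2))), Rational(1, 2)) = Pow(Add(4, Pow(Add(Pow(Add(4, N), 2), 9), Rational(1, 2))), Rational(1, 2)) = Pow(Add(4, Pow(Add(9, Pow(Add(4, N), 2)), Rational(1, 2))), Rational(1, 2)))
Mul(Mul(36, Function('w')(7)), v) = Mul(Mul(36, Pow(Add(4, Pow(Add(9, Pow(Add(4, 7), 2)), Rational(1, 2))), Rational(1, 2))), -28) = Mul(Mul(36, Pow(Add(4, Pow(Add(9, Pow(11, 2)), Rational(1, 2))), Rational(1, 2))), -28) = Mul(Mul(36, Pow(Add(4, Pow(Add(9, 121), Rational(1, 2))), Rational(1, 2))), -28) = Mul(Mul(36, Pow(Add(4, Pow(130, Rational(1, 2))), Rational(1, 2))), -28) = Mul(-1008, Pow(Add(4, Pow(130, Rational(1, 2))), Rational(1, 2)))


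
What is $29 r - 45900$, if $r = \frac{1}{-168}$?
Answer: $- \frac{7711229}{168} \approx -45900.0$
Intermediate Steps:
$r = - \frac{1}{168} \approx -0.0059524$
$29 r - 45900 = 29 \left(- \frac{1}{168}\right) - 45900 = - \frac{29}{168} - 45900 = - \frac{7711229}{168}$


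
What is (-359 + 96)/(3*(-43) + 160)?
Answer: -263/31 ≈ -8.4839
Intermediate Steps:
(-359 + 96)/(3*(-43) + 160) = -263/(-129 + 160) = -263/31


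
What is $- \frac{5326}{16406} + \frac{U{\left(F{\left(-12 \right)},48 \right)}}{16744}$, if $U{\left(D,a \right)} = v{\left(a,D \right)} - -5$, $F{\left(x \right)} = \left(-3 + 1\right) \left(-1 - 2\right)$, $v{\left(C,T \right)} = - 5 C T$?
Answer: $- \frac{619347}{1509352} \approx -0.41034$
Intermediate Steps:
$v{\left(C,T \right)} = - 5 C T$
$F{\left(x \right)} = 6$ ($F{\left(x \right)} = \left(-2\right) \left(-3\right) = 6$)
$U{\left(D,a \right)} = 5 - 5 D a$ ($U{\left(D,a \right)} = - 5 a D - -5 = - 5 D a + 5 = 5 - 5 D a$)
$- \frac{5326}{16406} + \frac{U{\left(F{\left(-12 \right)},48 \right)}}{16744} = - \frac{5326}{16406} + \frac{5 - 30 \cdot 48}{16744} = \left(-5326\right) \frac{1}{16406} + \left(5 - 1440\right) \frac{1}{16744} = - \frac{2663}{8203} - \frac{205}{2392} = - \frac{619347}{1509352}$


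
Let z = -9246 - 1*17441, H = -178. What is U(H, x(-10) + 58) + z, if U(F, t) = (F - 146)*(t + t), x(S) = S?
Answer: -57791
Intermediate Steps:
U(F, t) = 2*t*(-146 + F) (U(F, t) = (-146 + F)*(2*t) = 2*t*(-146 + F))
z = -26687 (z = -9246 - 17441 = -26687)
U(H, x(-10) + 58) + z = 2*(-10 + 58)*(-146 - 178) - 26687 = 2*48*(-324) - 26687 = -31104 - 26687 = -57791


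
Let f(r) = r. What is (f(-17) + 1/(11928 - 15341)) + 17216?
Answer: 58700186/3413 ≈ 17199.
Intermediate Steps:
(f(-17) + 1/(11928 - 15341)) + 17216 = (-17 + 1/(11928 - 15341)) + 17216 = (-17 + 1/(-3413)) + 17216 = (-17 - 1/3413) + 17216 = -58022/3413 + 17216 = 58700186/3413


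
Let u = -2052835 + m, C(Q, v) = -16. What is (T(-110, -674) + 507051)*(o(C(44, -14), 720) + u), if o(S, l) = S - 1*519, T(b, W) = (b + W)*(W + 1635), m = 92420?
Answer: 483125134350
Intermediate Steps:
T(b, W) = (1635 + W)*(W + b) (T(b, W) = (W + b)*(1635 + W) = (1635 + W)*(W + b))
u = -1960415 (u = -2052835 + 92420 = -1960415)
o(S, l) = -519 + S (o(S, l) = S - 519 = -519 + S)
(T(-110, -674) + 507051)*(o(C(44, -14), 720) + u) = (((-674)² + 1635*(-674) + 1635*(-110) - 674*(-110)) + 507051)*((-519 - 16) - 1960415) = ((454276 - 1101990 - 179850 + 74140) + 507051)*(-535 - 1960415) = (-753424 + 507051)*(-1960950) = -246373*(-1960950) = 483125134350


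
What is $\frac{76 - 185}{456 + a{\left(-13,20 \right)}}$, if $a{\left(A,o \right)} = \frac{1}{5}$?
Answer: $- \frac{545}{2281} \approx -0.23893$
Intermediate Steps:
$a{\left(A,o \right)} = \frac{1}{5}$
$\frac{76 - 185}{456 + a{\left(-13,20 \right)}} = \frac{76 - 185}{456 + \frac{1}{5}} = - \frac{109}{\frac{2281}{5}} = \left(-109\right) \frac{5}{2281} = - \frac{545}{2281}$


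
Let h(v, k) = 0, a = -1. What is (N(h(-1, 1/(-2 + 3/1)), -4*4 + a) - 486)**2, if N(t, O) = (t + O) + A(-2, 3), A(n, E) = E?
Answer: 250000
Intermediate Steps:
N(t, O) = 3 + O + t (N(t, O) = (t + O) + 3 = (O + t) + 3 = 3 + O + t)
(N(h(-1, 1/(-2 + 3/1)), -4*4 + a) - 486)**2 = ((3 + (-4*4 - 1) + 0) - 486)**2 = ((3 + (-16 - 1) + 0) - 486)**2 = ((3 - 17 + 0) - 486)**2 = (-14 - 486)**2 = (-500)**2 = 250000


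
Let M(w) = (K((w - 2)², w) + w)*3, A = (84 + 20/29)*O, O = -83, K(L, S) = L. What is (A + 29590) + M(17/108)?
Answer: 2544972329/112752 ≈ 22571.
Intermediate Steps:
A = -203848/29 (A = (84 + 20/29)*(-83) = (2456/29)*(-83) = -203848/29 ≈ -7029.2)
M(w) = 3*w + 3*(-2 + w)² (M(w) = ((w - 2)² + w)*3 = ((-2 + w)² + w)*3 = (w + (-2 + w)²)*3 = 3*w + 3*(-2 + w)²)
(A + 29590) + M(17/108) = (-203848/29 + 29590) + (3*(17/108) + 3*(-2 + 17/108)²) = 654262/29 + (3*(17*(1/108)) + 3*(-2 + 17*(1/108))²) = 654262/29 + (3*(17/108) + 3*(-2 + 17/108)²) = 654262/29 + (17/36 + 3*(-199/108)²) = 654262/29 + (17/36 + 3*(39601/11664)) = 654262/29 + (17/36 + 39601/3888) = 654262/29 + 41437/3888 = 2544972329/112752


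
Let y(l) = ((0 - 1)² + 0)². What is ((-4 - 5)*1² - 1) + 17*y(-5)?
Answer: 7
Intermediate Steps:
y(l) = 1 (y(l) = ((-1)² + 0)² = (1 + 0)² = 1² = 1)
((-4 - 5)*1² - 1) + 17*y(-5) = ((-4 - 5)*1² - 1) + 17*1 = (-9*1 - 1) + 17 = (-9 - 1) + 17 = -10 + 17 = 7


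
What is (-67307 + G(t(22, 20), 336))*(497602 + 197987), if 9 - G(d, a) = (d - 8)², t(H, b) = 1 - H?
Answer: -47396738871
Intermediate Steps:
G(d, a) = 9 - (-8 + d)² (G(d, a) = 9 - (d - 8)² = 9 - (-8 + d)²)
(-67307 + G(t(22, 20), 336))*(497602 + 197987) = (-67307 + (9 - (-8 + (1 - 1*22))²))*(497602 + 197987) = (-67307 + (9 - (-8 + (1 - 22))²))*695589 = (-67307 + (9 - (-8 - 21)²))*695589 = (-67307 + (9 - 1*(-29)²))*695589 = (-67307 + (9 - 1*841))*695589 = (-67307 + (9 - 841))*695589 = (-67307 - 832)*695589 = -68139*695589 = -47396738871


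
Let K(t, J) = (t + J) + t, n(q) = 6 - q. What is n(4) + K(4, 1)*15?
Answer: 137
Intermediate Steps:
K(t, J) = J + 2*t (K(t, J) = (J + t) + t = J + 2*t)
n(4) + K(4, 1)*15 = (6 - 1*4) + (1 + 2*4)*15 = (6 - 4) + (1 + 8)*15 = 2 + 9*15 = 2 + 135 = 137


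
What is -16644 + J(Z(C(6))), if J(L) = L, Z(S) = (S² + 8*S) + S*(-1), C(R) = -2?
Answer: -16654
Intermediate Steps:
Z(S) = S² + 7*S (Z(S) = (S² + 8*S) - S = S² + 7*S)
-16644 + J(Z(C(6))) = -16644 - 2*(7 - 2) = -16644 - 2*5 = -16644 - 10 = -16654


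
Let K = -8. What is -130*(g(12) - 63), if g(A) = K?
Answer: 9230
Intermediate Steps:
g(A) = -8
-130*(g(12) - 63) = -130*(-8 - 63) = -130*(-71) = 9230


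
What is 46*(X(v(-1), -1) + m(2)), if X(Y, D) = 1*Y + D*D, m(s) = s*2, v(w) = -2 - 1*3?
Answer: 0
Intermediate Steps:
v(w) = -5 (v(w) = -2 - 3 = -5)
m(s) = 2*s
X(Y, D) = Y + D²
46*(X(v(-1), -1) + m(2)) = 46*((-5 + (-1)²) + 2*2) = 46*((-5 + 1) + 4) = 46*(-4 + 4) = 46*0 = 0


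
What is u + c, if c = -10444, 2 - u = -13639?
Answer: 3197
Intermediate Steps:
u = 13641 (u = 2 - 1*(-13639) = 2 + 13639 = 13641)
u + c = 13641 - 10444 = 3197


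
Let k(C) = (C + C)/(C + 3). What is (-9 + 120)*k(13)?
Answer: 1443/8 ≈ 180.38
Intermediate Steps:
k(C) = 2*C/(3 + C) (k(C) = (2*C)/(3 + C) = 2*C/(3 + C))
(-9 + 120)*k(13) = (-9 + 120)*(2*13/(3 + 13)) = 111*(2*13/16) = 111*(2*13*(1/16)) = 111*(13/8) = 1443/8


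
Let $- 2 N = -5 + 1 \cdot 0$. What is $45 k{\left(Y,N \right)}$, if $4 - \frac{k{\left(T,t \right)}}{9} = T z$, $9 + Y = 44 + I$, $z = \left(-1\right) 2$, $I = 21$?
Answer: $46980$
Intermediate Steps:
$z = -2$
$N = \frac{5}{2}$ ($N = - \frac{-5 + 1 \cdot 0}{2} = - \frac{-5 + 0}{2} = \left(- \frac{1}{2}\right) \left(-5\right) = \frac{5}{2} \approx 2.5$)
$Y = 56$ ($Y = -9 + \left(44 + 21\right) = -9 + 65 = 56$)
$k{\left(T,t \right)} = 36 + 18 T$ ($k{\left(T,t \right)} = 36 - 9 T \left(-2\right) = 36 - 9 \left(- 2 T\right) = 36 + 18 T$)
$45 k{\left(Y,N \right)} = 45 \left(36 + 18 \cdot 56\right) = 45 \left(36 + 1008\right) = 45 \cdot 1044 = 46980$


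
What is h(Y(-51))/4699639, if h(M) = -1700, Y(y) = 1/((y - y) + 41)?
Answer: -1700/4699639 ≈ -0.00036173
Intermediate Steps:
Y(y) = 1/41 (Y(y) = 1/(0 + 41) = 1/41)
h(Y(-51))/4699639 = -1700/4699639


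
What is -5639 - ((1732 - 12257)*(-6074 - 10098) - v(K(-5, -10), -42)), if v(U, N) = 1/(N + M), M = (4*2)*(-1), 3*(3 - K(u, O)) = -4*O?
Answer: -8510796951/50 ≈ -1.7022e+8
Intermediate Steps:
K(u, O) = 3 + 4*O/3 (K(u, O) = 3 - (-4)*O/3 = 3 + 4*O/3)
M = -8 (M = 8*(-1) = -8)
v(U, N) = 1/(-8 + N) (v(U, N) = 1/(N - 8) = 1/(-8 + N))
-5639 - ((1732 - 12257)*(-6074 - 10098) - v(K(-5, -10), -42)) = -5639 - ((1732 - 12257)*(-6074 - 10098) - 1/(-8 - 42)) = -5639 - (-10525*(-16172) - 1/(-50)) = -5639 - (170210300 - 1*(-1/50)) = -5639 - (170210300 + 1/50) = -5639 - 1*8510515001/50 = -5639 - 8510515001/50 = -8510796951/50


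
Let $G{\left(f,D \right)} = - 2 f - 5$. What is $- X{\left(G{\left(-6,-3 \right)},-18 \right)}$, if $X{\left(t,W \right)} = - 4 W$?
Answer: $-72$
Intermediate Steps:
$G{\left(f,D \right)} = -5 - 2 f$
$- X{\left(G{\left(-6,-3 \right)},-18 \right)} = - \left(-4\right) \left(-18\right) = \left(-1\right) 72 = -72$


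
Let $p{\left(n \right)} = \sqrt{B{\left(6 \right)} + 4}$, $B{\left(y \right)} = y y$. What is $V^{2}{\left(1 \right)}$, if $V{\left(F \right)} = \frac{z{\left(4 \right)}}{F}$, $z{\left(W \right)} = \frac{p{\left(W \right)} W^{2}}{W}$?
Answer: $640$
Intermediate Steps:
$B{\left(y \right)} = y^{2}$
$p{\left(n \right)} = 2 \sqrt{10}$ ($p{\left(n \right)} = \sqrt{6^{2} + 4} = \sqrt{36 + 4} = \sqrt{40} = 2 \sqrt{10}$)
$z{\left(W \right)} = 2 W \sqrt{10}$ ($z{\left(W \right)} = \frac{2 \sqrt{10} W^{2}}{W} = 2 W \sqrt{10}$)
$V{\left(F \right)} = \frac{8 \sqrt{10}}{F}$ ($V{\left(F \right)} = \frac{2 \cdot 4 \sqrt{10}}{F} = \frac{8 \sqrt{10}}{F}$)
$V^{2}{\left(1 \right)} = \left(\frac{8 \sqrt{10}}{1}\right)^{2} = \left(8 \sqrt{10} \cdot 1\right)^{2} = \left(8 \sqrt{10}\right)^{2} = 640$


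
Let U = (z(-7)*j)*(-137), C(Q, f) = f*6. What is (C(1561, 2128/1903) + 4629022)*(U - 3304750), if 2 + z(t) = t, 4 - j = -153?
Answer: -27406417251410146/1903 ≈ -1.4402e+13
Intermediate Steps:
j = 157 (j = 4 - 1*(-153) = 4 + 153 = 157)
C(Q, f) = 6*f
z(t) = -2 + t
U = 193581 (U = ((-2 - 7)*157)*(-137) = -9*157*(-137) = -1413*(-137) = 193581)
(C(1561, 2128/1903) + 4629022)*(U - 3304750) = (6*(2128/1903) + 4629022)*(193581 - 3304750) = (6*(2128*(1/1903)) + 4629022)*(-3111169) = (6*(2128/1903) + 4629022)*(-3111169) = (12768/1903 + 4629022)*(-3111169) = (8809041634/1903)*(-3111169) = -27406417251410146/1903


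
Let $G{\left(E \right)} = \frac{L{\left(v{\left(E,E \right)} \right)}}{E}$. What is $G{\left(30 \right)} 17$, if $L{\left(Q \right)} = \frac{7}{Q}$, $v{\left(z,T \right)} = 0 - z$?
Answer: $- \frac{119}{900} \approx -0.13222$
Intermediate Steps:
$v{\left(z,T \right)} = - z$
$G{\left(E \right)} = - \frac{7}{E^{2}}$ ($G{\left(E \right)} = \frac{7 \frac{1}{\left(-1\right) E}}{E} = \frac{7 \left(- \frac{1}{E}\right)}{E} = \frac{\left(-7\right) \frac{1}{E}}{E} = - \frac{7}{E^{2}}$)
$G{\left(30 \right)} 17 = - \frac{7}{900} \cdot 17 = \left(-7\right) \frac{1}{900} \cdot 17 = \left(- \frac{7}{900}\right) 17 = - \frac{119}{900}$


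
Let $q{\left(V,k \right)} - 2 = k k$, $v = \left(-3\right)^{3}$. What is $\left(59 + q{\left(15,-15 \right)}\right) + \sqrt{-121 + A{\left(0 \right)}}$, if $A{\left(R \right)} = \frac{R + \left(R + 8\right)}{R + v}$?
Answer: $286 + \frac{5 i \sqrt{393}}{9} \approx 286.0 + 11.013 i$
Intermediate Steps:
$v = -27$
$q{\left(V,k \right)} = 2 + k^{2}$ ($q{\left(V,k \right)} = 2 + k k = 2 + k^{2}$)
$A{\left(R \right)} = \frac{8 + 2 R}{-27 + R}$ ($A{\left(R \right)} = \frac{R + \left(R + 8\right)}{R - 27} = \frac{R + \left(8 + R\right)}{-27 + R} = \frac{8 + 2 R}{-27 + R}$)
$\left(59 + q{\left(15,-15 \right)}\right) + \sqrt{-121 + A{\left(0 \right)}} = \left(59 + \left(2 + \left(-15\right)^{2}\right)\right) + \sqrt{-121 + \frac{2 \left(4 + 0\right)}{-27 + 0}} = \left(59 + \left(2 + 225\right)\right) + \sqrt{-121 + 2 \frac{1}{-27} \cdot 4} = \left(59 + 227\right) + \sqrt{-121 + 2 \left(- \frac{1}{27}\right) 4} = 286 + \sqrt{-121 - \frac{8}{27}} = 286 + \sqrt{- \frac{3275}{27}} = 286 + \frac{5 i \sqrt{393}}{9}$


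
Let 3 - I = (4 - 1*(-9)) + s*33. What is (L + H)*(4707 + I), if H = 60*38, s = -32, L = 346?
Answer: 15107378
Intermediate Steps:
I = 1046 (I = 3 - ((4 - 1*(-9)) - 32*33) = 3 - ((4 + 9) - 1056) = 3 - (13 - 1056) = 3 - 1*(-1043) = 3 + 1043 = 1046)
H = 2280
(L + H)*(4707 + I) = (346 + 2280)*(4707 + 1046) = 2626*5753 = 15107378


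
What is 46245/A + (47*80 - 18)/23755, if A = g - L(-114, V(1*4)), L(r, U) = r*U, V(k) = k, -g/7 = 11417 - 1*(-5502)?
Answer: -657080041/2802543635 ≈ -0.23446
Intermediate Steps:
g = -118433 (g = -7*(11417 - 1*(-5502)) = -7*(11417 + 5502) = -7*16919 = -118433)
L(r, U) = U*r
A = -117977 (A = -118433 - 1*4*(-114) = -118433 - 4*(-114) = -118433 - 1*(-456) = -118433 + 456 = -117977)
46245/A + (47*80 - 18)/23755 = 46245/(-117977) + (47*80 - 18)/23755 = 46245*(-1/117977) + (3760 - 18)*(1/23755) = -46245/117977 + 3742*(1/23755) = -46245/117977 + 3742/23755 = -657080041/2802543635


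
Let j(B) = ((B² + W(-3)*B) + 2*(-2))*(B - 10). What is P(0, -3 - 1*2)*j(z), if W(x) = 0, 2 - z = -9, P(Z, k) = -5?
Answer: -585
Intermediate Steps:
z = 11 (z = 2 - 1*(-9) = 2 + 9 = 11)
j(B) = (-10 + B)*(-4 + B²) (j(B) = ((B² + 0*B) + 2*(-2))*(B - 10) = ((B² + 0) - 4)*(-10 + B) = (B² - 4)*(-10 + B) = (-4 + B²)*(-10 + B) = (-10 + B)*(-4 + B²))
P(0, -3 - 1*2)*j(z) = -5*(40 + 11³ - 10*11² - 4*11) = -5*(40 + 1331 - 10*121 - 44) = -5*(40 + 1331 - 1210 - 44) = -5*117 = -585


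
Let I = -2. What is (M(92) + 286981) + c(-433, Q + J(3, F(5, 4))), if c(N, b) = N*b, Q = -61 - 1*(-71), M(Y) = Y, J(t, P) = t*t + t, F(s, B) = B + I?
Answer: 277547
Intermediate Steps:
F(s, B) = -2 + B (F(s, B) = B - 2 = -2 + B)
J(t, P) = t + t**2 (J(t, P) = t**2 + t = t + t**2)
Q = 10 (Q = -61 + 71 = 10)
(M(92) + 286981) + c(-433, Q + J(3, F(5, 4))) = (92 + 286981) - 433*(10 + 3*(1 + 3)) = 287073 - 433*(10 + 3*4) = 287073 - 433*(10 + 12) = 287073 - 433*22 = 287073 - 9526 = 277547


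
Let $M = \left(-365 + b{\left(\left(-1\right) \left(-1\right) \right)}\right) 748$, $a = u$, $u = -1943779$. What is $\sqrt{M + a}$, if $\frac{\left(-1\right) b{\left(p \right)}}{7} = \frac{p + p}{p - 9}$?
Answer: $i \sqrt{2215490} \approx 1488.5 i$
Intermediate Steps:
$b{\left(p \right)} = - \frac{14 p}{-9 + p}$ ($b{\left(p \right)} = - 7 \frac{p + p}{p - 9} = - 7 \frac{2 p}{-9 + p} = - \frac{14 p}{-9 + p}$)
$a = -1943779$
$M = -271711$ ($M = \left(-365 - \frac{14 \left(\left(-1\right) \left(-1\right)\right)}{-9 - -1}\right) 748 = \left(-365 - \frac{14}{-9 + 1}\right) 748 = \left(-365 - \frac{14}{-8}\right) 748 = \left(-365 - 14 \left(- \frac{1}{8}\right)\right) 748 = \left(-365 + \frac{7}{4}\right) 748 = \left(- \frac{1453}{4}\right) 748 = -271711$)
$\sqrt{M + a} = \sqrt{-271711 - 1943779} = \sqrt{-2215490} = i \sqrt{2215490}$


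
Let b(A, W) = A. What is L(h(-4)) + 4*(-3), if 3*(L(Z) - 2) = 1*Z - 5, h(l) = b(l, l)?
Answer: -13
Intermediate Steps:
h(l) = l
L(Z) = ⅓ + Z/3 (L(Z) = 2 + (1*Z - 5)/3 = 2 + (Z - 5)/3 = 2 + (-5 + Z)/3 = 2 + (-5/3 + Z/3) = ⅓ + Z/3)
L(h(-4)) + 4*(-3) = (⅓ + (⅓)*(-4)) + 4*(-3) = (⅓ - 4/3) - 12 = -1 - 12 = -13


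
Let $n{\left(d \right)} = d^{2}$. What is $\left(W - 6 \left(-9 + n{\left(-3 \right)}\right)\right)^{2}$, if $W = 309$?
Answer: $95481$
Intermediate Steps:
$\left(W - 6 \left(-9 + n{\left(-3 \right)}\right)\right)^{2} = \left(309 - 6 \left(-9 + \left(-3\right)^{2}\right)\right)^{2} = \left(309 - 6 \left(-9 + 9\right)\right)^{2} = \left(309 - 0\right)^{2} = \left(309 + 0\right)^{2} = 309^{2} = 95481$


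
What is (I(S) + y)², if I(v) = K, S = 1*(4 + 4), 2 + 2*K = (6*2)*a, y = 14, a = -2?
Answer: 1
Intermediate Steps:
K = -13 (K = -1 + ((6*2)*(-2))/2 = -1 + (12*(-2))/2 = -1 + (½)*(-24) = -1 - 12 = -13)
S = 8 (S = 1*8 = 8)
I(v) = -13
(I(S) + y)² = (-13 + 14)² = 1² = 1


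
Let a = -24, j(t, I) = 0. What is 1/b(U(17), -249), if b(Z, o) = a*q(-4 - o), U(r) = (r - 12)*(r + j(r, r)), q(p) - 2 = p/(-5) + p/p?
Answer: 1/1104 ≈ 0.00090580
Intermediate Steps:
q(p) = 3 - p/5 (q(p) = 2 + (p/(-5) + p/p) = 2 + (p*(-1/5) + 1) = 2 + (-p/5 + 1) = 2 + (1 - p/5) = 3 - p/5)
U(r) = r*(-12 + r) (U(r) = (r - 12)*(r + 0) = (-12 + r)*r = r*(-12 + r))
b(Z, o) = -456/5 - 24*o/5 (b(Z, o) = -24*(3 - (-4 - o)/5) = -24*(3 + (4/5 + o/5)) = -24*(19/5 + o/5) = -456/5 - 24*o/5)
1/b(U(17), -249) = 1/(-456/5 - 24/5*(-249)) = 1/(-456/5 + 5976/5) = 1/1104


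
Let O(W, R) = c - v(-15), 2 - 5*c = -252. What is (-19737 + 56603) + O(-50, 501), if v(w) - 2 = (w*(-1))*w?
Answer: 185699/5 ≈ 37140.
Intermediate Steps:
v(w) = 2 - w² (v(w) = 2 + (w*(-1))*w = 2 + (-w)*w = 2 - w²)
c = 254/5 (c = ⅖ - ⅕*(-252) = ⅖ + 252/5 = 254/5 ≈ 50.800)
O(W, R) = 1369/5 (O(W, R) = 254/5 - (2 - 1*(-15)²) = 254/5 - (2 - 1*225) = 254/5 - (2 - 225) = 254/5 - 1*(-223) = 254/5 + 223 = 1369/5)
(-19737 + 56603) + O(-50, 501) = (-19737 + 56603) + 1369/5 = 36866 + 1369/5 = 185699/5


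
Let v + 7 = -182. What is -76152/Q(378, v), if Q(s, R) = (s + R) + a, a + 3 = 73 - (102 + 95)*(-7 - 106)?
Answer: -9519/2815 ≈ -3.3815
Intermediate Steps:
v = -189 (v = -7 - 182 = -189)
a = 22331 (a = -3 + (73 - (102 + 95)*(-7 - 106)) = -3 + (73 - 197*(-113)) = -3 + (73 - 1*(-22261)) = -3 + (73 + 22261) = -3 + 22334 = 22331)
Q(s, R) = 22331 + R + s (Q(s, R) = (s + R) + 22331 = (R + s) + 22331 = 22331 + R + s)
-76152/Q(378, v) = -76152/(22331 - 189 + 378) = -76152/22520 = -76152*1/22520 = -9519/2815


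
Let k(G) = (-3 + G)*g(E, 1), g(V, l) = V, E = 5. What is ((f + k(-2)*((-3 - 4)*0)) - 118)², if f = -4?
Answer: 14884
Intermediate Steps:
k(G) = -15 + 5*G (k(G) = (-3 + G)*5 = -15 + 5*G)
((f + k(-2)*((-3 - 4)*0)) - 118)² = ((-4 + (-15 + 5*(-2))*((-3 - 4)*0)) - 118)² = ((-4 + (-15 - 10)*(-7*0)) - 118)² = ((-4 - 25*0) - 118)² = ((-4 + 0) - 118)² = (-4 - 118)² = (-122)² = 14884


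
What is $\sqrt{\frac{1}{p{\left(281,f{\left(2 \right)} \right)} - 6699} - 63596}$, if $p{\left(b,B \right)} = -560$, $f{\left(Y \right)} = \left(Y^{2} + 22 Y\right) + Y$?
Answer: $\frac{i \sqrt{3351069186535}}{7259} \approx 252.18 i$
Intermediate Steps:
$f{\left(Y \right)} = Y^{2} + 23 Y$
$\sqrt{\frac{1}{p{\left(281,f{\left(2 \right)} \right)} - 6699} - 63596} = \sqrt{\frac{1}{-560 - 6699} - 63596} = \sqrt{\frac{1}{-7259} - 63596} = \sqrt{- \frac{1}{7259} - 63596} = \sqrt{- \frac{461643365}{7259}} = \frac{i \sqrt{3351069186535}}{7259}$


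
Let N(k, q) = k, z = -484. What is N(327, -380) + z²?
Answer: 234583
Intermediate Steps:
N(327, -380) + z² = 327 + (-484)² = 327 + 234256 = 234583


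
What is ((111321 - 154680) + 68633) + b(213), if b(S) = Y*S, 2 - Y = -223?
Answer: 73199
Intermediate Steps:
Y = 225 (Y = 2 - 1*(-223) = 2 + 223 = 225)
b(S) = 225*S
((111321 - 154680) + 68633) + b(213) = ((111321 - 154680) + 68633) + 225*213 = (-43359 + 68633) + 47925 = 25274 + 47925 = 73199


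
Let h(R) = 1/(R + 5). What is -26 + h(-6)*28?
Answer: -54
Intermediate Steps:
h(R) = 1/(5 + R)
-26 + h(-6)*28 = -26 + 28/(5 - 6) = -26 + 28/(-1) = -26 - 1*28 = -26 - 28 = -54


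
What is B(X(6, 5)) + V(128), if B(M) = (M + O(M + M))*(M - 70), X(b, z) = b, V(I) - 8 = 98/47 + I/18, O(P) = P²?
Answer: -4053526/423 ≈ -9582.8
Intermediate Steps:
V(I) = 474/47 + I/18 (V(I) = 8 + (98/47 + I/18) = 474/47 + I/18)
B(M) = (-70 + M)*(M + 4*M²) (B(M) = (M + (M + M)²)*(M - 70) = (M + (2*M)²)*(-70 + M) = (M + 4*M²)*(-70 + M) = (-70 + M)*(M + 4*M²))
B(X(6, 5)) + V(128) = 6*(-70 - 279*6 + 4*6²) + (474/47 + (1/18)*128) = 6*(-70 - 1674 + 4*36) + (474/47 + 64/9) = 6*(-70 - 1674 + 144) + 7274/423 = 6*(-1600) + 7274/423 = -9600 + 7274/423 = -4053526/423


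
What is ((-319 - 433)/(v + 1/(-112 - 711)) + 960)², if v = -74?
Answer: 3491128925522176/3709175409 ≈ 9.4121e+5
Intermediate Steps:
((-319 - 433)/(v + 1/(-112 - 711)) + 960)² = ((-319 - 433)/(-74 + 1/(-112 - 711)) + 960)² = (-752/(-74 + 1/(-823)) + 960)² = (-752/(-74 - 1/823) + 960)² = (-752/(-60903/823) + 960)² = (-752*(-823/60903) + 960)² = (618896/60903 + 960)² = (59085776/60903)² = 3491128925522176/3709175409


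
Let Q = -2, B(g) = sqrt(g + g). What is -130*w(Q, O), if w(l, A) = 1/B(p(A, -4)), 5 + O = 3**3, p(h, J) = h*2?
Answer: -65*sqrt(22)/22 ≈ -13.858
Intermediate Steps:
p(h, J) = 2*h
B(g) = sqrt(2)*sqrt(g) (B(g) = sqrt(2*g) = sqrt(2)*sqrt(g))
O = 22 (O = -5 + 3**3 = -5 + 27 = 22)
w(l, A) = 1/(2*sqrt(A)) (w(l, A) = 1/(sqrt(2)*sqrt(2*A)) = 1/(sqrt(2)*(sqrt(2)*sqrt(A))) = 1/(2*sqrt(A)))
-130*w(Q, O) = -65/sqrt(22) = -65*sqrt(22)/22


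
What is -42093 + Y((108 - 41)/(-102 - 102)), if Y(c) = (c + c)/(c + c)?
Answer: -42092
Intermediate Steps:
Y(c) = 1 (Y(c) = (2*c)/((2*c)) = (2*c)*(1/(2*c)) = 1)
-42093 + Y((108 - 41)/(-102 - 102)) = -42093 + 1 = -42092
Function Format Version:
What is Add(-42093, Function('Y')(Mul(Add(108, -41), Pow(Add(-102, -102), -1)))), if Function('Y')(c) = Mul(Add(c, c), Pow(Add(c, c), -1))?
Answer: -42092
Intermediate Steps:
Function('Y')(c) = 1 (Function('Y')(c) = Mul(Mul(2, c), Pow(Mul(2, c), -1)) = Mul(Mul(2, c), Mul(Rational(1, 2), Pow(c, -1))) = 1)
Add(-42093, Function('Y')(Mul(Add(108, -41), Pow(Add(-102, -102), -1)))) = Add(-42093, 1) = -42092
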